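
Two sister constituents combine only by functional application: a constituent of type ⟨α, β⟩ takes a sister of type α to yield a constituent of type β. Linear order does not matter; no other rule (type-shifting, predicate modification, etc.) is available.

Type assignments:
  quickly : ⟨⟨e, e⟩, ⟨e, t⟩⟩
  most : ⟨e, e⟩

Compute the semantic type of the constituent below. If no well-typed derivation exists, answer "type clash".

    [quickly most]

⟨e, t⟩

[quickly most]: quickly is ⟨⟨e, e⟩, ⟨e, t⟩⟩, most is ⟨e, e⟩; result ⟨e, t⟩.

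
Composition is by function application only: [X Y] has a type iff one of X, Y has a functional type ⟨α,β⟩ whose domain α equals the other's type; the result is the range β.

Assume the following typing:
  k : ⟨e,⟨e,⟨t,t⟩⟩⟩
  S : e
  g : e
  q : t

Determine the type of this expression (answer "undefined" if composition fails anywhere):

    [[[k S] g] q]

t

[k S] — k of type ⟨e,⟨e,⟨t,t⟩⟩⟩ combines with S of type e: type ⟨e,⟨t,t⟩⟩.
[[k S] g] — [k S] of type ⟨e,⟨t,t⟩⟩ combines with g of type e: type ⟨t,t⟩.
[[[k S] g] q] — [[k S] g] of type ⟨t,t⟩ combines with q of type t: type t.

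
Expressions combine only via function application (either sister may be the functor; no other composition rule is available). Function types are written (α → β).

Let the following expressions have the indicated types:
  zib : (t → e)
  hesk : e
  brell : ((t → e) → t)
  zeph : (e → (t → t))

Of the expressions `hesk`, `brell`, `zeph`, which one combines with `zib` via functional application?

hesk : e — zib needs t; hesk needs nothing (atomic); neither fits.
brell — combines: brell : ((t → e) → t) takes zib : (t → e) as argument, giving t.
zeph : (e → (t → t)) — zib needs t; zeph needs e; neither fits.

brell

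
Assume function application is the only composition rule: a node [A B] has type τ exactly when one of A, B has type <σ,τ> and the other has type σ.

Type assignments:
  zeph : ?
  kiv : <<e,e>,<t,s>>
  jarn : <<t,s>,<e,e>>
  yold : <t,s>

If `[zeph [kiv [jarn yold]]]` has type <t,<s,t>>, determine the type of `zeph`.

<<t,s>,<t,<s,t>>>

[zeph [kiv [jarn yold]]] is required to be <t,<s,t>>. [kiv [jarn yold]] : <t,s> cannot yield <t,<s,t>> as functor, so zeph : <<t,s>,<t,<s,t>>>.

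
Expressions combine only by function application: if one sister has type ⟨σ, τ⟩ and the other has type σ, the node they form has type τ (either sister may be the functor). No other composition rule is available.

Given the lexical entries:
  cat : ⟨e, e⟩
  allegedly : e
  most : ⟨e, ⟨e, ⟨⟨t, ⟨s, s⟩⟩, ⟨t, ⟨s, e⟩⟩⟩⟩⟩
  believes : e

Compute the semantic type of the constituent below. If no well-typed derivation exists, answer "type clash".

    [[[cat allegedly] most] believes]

[cat allegedly]: functor cat : ⟨e, e⟩, argument allegedly : e; result e.
[[cat allegedly] most]: functor most : ⟨e, ⟨e, ⟨⟨t, ⟨s, s⟩⟩, ⟨t, ⟨s, e⟩⟩⟩⟩⟩, argument [cat allegedly] : e; result ⟨e, ⟨⟨t, ⟨s, s⟩⟩, ⟨t, ⟨s, e⟩⟩⟩⟩.
[[[cat allegedly] most] believes]: functor [[cat allegedly] most] : ⟨e, ⟨⟨t, ⟨s, s⟩⟩, ⟨t, ⟨s, e⟩⟩⟩⟩, argument believes : e; result ⟨⟨t, ⟨s, s⟩⟩, ⟨t, ⟨s, e⟩⟩⟩.

⟨⟨t, ⟨s, s⟩⟩, ⟨t, ⟨s, e⟩⟩⟩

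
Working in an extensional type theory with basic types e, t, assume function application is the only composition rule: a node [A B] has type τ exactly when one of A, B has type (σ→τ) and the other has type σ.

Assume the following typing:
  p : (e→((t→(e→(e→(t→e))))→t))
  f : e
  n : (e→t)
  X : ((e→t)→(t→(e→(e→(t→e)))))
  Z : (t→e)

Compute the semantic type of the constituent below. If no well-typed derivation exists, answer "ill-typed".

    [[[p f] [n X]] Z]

At [p f], p : (e→((t→(e→(e→(t→e))))→t)) takes f : e, giving ((t→(e→(e→(t→e))))→t).
At [n X], X : ((e→t)→(t→(e→(e→(t→e))))) takes n : (e→t), giving (t→(e→(e→(t→e)))).
At [[p f] [n X]], [p f] : ((t→(e→(e→(t→e))))→t) takes [n X] : (t→(e→(e→(t→e)))), giving t.
At [[[p f] [n X]] Z], Z : (t→e) takes [[p f] [n X]] : t, giving e.

e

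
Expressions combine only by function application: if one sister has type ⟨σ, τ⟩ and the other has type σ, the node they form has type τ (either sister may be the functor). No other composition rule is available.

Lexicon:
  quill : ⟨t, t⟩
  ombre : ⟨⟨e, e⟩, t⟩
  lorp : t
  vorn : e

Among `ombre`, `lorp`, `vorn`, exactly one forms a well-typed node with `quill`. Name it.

lorp

ombre : ⟨⟨e, e⟩, t⟩ — neither side's domain matches the other.
lorp — combines: quill : ⟨t, t⟩ takes lorp : t as argument, giving t.
vorn : e — neither side's domain matches the other.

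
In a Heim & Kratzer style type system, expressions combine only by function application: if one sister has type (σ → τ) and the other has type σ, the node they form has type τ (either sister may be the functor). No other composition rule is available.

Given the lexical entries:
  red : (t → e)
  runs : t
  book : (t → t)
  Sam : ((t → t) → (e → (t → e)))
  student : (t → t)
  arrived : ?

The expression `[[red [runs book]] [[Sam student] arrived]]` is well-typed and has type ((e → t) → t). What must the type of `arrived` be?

[[red [runs book]] [[Sam student] arrived]] must have type ((e → t) → t). The sister [red [runs book]] has type e; that is not a function onto ((e → t) → t), so [[Sam student] arrived] must be the functor, of type (e → ((e → t) → t)).
[[Sam student] arrived] must have type (e → ((e → t) → t)). The sister [Sam student] has type (e → (t → e)); that is not a function onto (e → ((e → t) → t)), so arrived must be the functor, of type ((e → (t → e)) → (e → ((e → t) → t))).

((e → (t → e)) → (e → ((e → t) → t)))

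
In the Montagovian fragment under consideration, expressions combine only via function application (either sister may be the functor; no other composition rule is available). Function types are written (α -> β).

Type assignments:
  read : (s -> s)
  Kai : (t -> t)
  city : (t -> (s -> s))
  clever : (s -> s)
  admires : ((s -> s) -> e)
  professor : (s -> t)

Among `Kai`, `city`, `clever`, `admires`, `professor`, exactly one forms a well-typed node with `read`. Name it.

Kai : (t -> t) — no; read wants s, and Kai wants t.
city : (t -> (s -> s)) — no; read wants s, and city wants t.
clever : (s -> s) — no; read wants s, and clever wants s.
admires — combines: admires : ((s -> s) -> e) takes read : (s -> s) as argument, giving e.
professor : (s -> t) — no; read wants s, and professor wants s.

admires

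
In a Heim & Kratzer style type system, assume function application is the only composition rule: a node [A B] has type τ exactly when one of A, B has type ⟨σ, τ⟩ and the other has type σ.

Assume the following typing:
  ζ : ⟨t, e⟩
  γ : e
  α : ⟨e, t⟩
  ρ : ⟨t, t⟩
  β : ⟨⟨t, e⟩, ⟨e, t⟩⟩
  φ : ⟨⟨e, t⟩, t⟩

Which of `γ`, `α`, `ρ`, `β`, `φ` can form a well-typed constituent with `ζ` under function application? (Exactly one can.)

γ : e — no; ζ wants t, and γ wants nothing (atomic).
α : ⟨e, t⟩ — no; ζ wants t, and α wants e.
ρ : ⟨t, t⟩ — no; ζ wants t, and ρ wants t.
β — combines: β : ⟨⟨t, e⟩, ⟨e, t⟩⟩ takes ζ : ⟨t, e⟩ as argument, giving ⟨e, t⟩.
φ : ⟨⟨e, t⟩, t⟩ — no; ζ wants t, and φ wants ⟨e, t⟩.

β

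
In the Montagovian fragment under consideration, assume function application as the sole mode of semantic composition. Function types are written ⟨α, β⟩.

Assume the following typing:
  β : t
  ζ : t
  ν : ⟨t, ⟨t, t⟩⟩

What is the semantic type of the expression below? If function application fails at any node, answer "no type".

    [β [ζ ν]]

t

[ζ ν]: ν is ⟨t, ⟨t, t⟩⟩, ζ is t; result ⟨t, t⟩.
[β [ζ ν]]: [ζ ν] is ⟨t, t⟩, β is t; result t.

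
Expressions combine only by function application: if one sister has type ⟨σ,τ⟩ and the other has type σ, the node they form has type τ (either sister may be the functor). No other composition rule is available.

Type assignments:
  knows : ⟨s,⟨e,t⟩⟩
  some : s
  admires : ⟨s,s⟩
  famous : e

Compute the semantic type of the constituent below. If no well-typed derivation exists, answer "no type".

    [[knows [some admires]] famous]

[some admires]: ⟨s,s⟩ applied to s yields s.
[knows [some admires]]: ⟨s,⟨e,t⟩⟩ applied to s yields ⟨e,t⟩.
[[knows [some admires]] famous]: ⟨e,t⟩ applied to e yields t.

t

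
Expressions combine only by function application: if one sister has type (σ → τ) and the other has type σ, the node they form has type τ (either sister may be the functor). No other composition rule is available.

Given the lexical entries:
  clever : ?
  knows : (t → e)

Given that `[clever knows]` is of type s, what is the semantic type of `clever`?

For [clever knows] to have type s with knows of type (t → e), clever must be the function: clever : ((t → e) → s).

((t → e) → s)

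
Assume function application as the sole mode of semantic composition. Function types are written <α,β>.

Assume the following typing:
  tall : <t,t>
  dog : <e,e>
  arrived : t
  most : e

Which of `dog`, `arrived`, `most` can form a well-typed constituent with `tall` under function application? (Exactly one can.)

arrived

dog : <e,e> — no; tall wants t, and dog wants e.
arrived — combines: tall : <t,t> takes arrived : t as argument, giving t.
most : e — no; tall wants t, and most wants nothing (atomic).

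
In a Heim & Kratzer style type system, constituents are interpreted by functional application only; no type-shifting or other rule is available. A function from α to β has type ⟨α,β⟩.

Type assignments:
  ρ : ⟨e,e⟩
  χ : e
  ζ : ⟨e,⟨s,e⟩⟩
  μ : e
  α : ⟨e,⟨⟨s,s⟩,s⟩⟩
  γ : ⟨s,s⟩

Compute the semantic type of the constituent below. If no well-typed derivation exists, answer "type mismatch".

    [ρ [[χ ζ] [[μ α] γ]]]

e

[χ ζ]: ζ is ⟨e,⟨s,e⟩⟩, χ is e; result ⟨s,e⟩.
[μ α]: α is ⟨e,⟨⟨s,s⟩,s⟩⟩, μ is e; result ⟨⟨s,s⟩,s⟩.
[[μ α] γ]: [μ α] is ⟨⟨s,s⟩,s⟩, γ is ⟨s,s⟩; result s.
[[χ ζ] [[μ α] γ]]: [χ ζ] is ⟨s,e⟩, [[μ α] γ] is s; result e.
[ρ [[χ ζ] [[μ α] γ]]]: ρ is ⟨e,e⟩, [[χ ζ] [[μ α] γ]] is e; result e.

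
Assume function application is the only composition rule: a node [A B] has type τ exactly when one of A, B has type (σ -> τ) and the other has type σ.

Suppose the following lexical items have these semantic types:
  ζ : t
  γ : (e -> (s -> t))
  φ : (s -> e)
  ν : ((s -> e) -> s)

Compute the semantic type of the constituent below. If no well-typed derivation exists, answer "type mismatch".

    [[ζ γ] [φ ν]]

type mismatch

At [ζ γ]: neither t nor (e -> (s -> t)) can take the other as argument; the node is ill-typed.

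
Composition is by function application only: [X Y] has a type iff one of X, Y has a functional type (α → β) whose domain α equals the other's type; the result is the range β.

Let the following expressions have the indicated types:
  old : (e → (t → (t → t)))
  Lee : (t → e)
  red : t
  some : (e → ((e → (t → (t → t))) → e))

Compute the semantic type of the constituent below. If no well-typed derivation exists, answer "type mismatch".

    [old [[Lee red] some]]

[Lee red]: (t → e) applied to t yields e.
[[Lee red] some]: (e → ((e → (t → (t → t))) → e)) applied to e yields ((e → (t → (t → t))) → e).
[old [[Lee red] some]]: ((e → (t → (t → t))) → e) applied to (e → (t → (t → t))) yields e.

e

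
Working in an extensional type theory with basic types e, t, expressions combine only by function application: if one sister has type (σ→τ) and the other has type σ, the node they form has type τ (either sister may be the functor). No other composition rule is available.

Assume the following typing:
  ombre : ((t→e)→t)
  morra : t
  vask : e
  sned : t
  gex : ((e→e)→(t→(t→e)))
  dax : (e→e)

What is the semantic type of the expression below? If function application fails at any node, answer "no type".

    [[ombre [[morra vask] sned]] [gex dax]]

no type

[morra vask]: t with e — neither is a function whose domain matches the other; composition fails here.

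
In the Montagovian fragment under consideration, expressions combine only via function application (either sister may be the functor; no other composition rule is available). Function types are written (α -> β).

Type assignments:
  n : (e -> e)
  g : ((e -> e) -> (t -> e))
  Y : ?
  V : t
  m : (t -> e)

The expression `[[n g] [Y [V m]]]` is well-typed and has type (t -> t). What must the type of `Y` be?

[[n g] [Y [V m]]] is required to be (t -> t). [n g] : (t -> e) cannot yield (t -> t) as functor, so [Y [V m]] : ((t -> e) -> (t -> t)).
[Y [V m]] is required to be ((t -> e) -> (t -> t)). [V m] : e cannot yield ((t -> e) -> (t -> t)) as functor, so Y : (e -> ((t -> e) -> (t -> t))).

(e -> ((t -> e) -> (t -> t)))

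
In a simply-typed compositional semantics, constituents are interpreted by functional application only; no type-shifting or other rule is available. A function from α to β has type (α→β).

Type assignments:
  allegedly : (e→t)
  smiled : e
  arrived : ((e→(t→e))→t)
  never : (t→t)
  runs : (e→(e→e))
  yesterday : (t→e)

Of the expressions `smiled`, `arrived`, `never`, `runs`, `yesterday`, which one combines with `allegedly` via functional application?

smiled

smiled — combines: allegedly : (e→t) takes smiled : e as argument, giving t.
arrived : ((e→(t→e))→t) — does not combine with allegedly.
never : (t→t) — does not combine with allegedly.
runs : (e→(e→e)) — does not combine with allegedly.
yesterday : (t→e) — does not combine with allegedly.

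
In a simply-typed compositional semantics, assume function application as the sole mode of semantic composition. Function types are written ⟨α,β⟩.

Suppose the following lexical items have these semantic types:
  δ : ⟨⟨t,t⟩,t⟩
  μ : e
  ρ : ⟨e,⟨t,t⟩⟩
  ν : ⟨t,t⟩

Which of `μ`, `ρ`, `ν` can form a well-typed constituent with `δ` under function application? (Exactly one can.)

μ : e — no; δ wants ⟨t,t⟩, and μ wants nothing (atomic).
ρ : ⟨e,⟨t,t⟩⟩ — no; δ wants ⟨t,t⟩, and ρ wants e.
ν — combines: δ : ⟨⟨t,t⟩,t⟩ takes ν : ⟨t,t⟩ as argument, giving t.

ν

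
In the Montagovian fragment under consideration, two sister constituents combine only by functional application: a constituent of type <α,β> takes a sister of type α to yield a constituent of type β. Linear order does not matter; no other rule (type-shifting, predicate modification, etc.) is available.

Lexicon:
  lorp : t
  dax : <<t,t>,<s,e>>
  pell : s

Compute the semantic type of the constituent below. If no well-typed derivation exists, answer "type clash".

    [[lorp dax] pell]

[lorp dax]: t and <<t,t>,<s,e>> cannot combine by function application — type clash.

type clash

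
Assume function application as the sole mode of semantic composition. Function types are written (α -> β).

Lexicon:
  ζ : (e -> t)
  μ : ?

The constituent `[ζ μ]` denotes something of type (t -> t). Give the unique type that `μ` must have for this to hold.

((e -> t) -> (t -> t))

For [ζ μ] to have type (t -> t) with ζ of type (e -> t), μ must be the function: μ : ((e -> t) -> (t -> t)).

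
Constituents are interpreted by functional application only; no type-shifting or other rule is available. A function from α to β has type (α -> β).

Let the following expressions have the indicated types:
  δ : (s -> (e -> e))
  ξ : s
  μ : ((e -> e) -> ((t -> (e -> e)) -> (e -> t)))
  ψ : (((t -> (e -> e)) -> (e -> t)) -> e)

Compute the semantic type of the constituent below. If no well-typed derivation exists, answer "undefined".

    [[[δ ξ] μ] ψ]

e

[δ ξ] — δ of type (s -> (e -> e)) combines with ξ of type s: type (e -> e).
[[δ ξ] μ] — μ of type ((e -> e) -> ((t -> (e -> e)) -> (e -> t))) combines with [δ ξ] of type (e -> e): type ((t -> (e -> e)) -> (e -> t)).
[[[δ ξ] μ] ψ] — ψ of type (((t -> (e -> e)) -> (e -> t)) -> e) combines with [[δ ξ] μ] of type ((t -> (e -> e)) -> (e -> t)): type e.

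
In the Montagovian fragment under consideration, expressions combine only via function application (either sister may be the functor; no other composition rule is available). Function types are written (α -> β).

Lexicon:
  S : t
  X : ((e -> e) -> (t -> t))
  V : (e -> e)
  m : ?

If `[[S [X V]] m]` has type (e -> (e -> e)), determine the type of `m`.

(t -> (e -> (e -> e)))

At [[S [X V]] m] (required: (e -> (e -> e))): [S [X V]] is t, which is not a function with range (e -> (e -> e)); hence m is the functor — type (t -> (e -> (e -> e))).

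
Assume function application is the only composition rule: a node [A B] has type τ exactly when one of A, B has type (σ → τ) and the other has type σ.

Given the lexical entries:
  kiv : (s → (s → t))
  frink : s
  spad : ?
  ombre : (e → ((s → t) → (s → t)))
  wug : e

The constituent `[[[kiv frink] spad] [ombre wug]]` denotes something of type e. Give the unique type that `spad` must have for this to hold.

[[[kiv frink] spad] [ombre wug]] must have type e. The sister [ombre wug] has type ((s → t) → (s → t)); that is not a function onto e, so [[kiv frink] spad] must be the functor, of type (((s → t) → (s → t)) → e).
[[kiv frink] spad] must have type (((s → t) → (s → t)) → e). The sister [kiv frink] has type (s → t); that is not a function onto (((s → t) → (s → t)) → e), so spad must be the functor, of type ((s → t) → (((s → t) → (s → t)) → e)).

((s → t) → (((s → t) → (s → t)) → e))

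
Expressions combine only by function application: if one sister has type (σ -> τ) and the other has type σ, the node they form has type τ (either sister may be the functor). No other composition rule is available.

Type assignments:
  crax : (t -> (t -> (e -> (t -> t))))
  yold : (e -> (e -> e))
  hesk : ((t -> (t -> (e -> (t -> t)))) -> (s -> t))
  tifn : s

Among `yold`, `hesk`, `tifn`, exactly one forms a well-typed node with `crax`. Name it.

yold : (e -> (e -> e)) — does not combine with crax.
hesk — combines: hesk : ((t -> (t -> (e -> (t -> t)))) -> (s -> t)) takes crax : (t -> (t -> (e -> (t -> t)))) as argument, giving (s -> t).
tifn : s — does not combine with crax.

hesk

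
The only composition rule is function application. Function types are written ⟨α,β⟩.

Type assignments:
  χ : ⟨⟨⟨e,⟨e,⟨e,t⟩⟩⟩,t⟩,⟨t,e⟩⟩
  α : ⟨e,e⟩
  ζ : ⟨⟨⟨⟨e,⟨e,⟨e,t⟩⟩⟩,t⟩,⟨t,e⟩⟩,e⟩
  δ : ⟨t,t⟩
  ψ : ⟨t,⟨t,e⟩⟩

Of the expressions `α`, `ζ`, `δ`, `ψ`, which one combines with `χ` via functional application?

ζ

α : ⟨e,e⟩ — χ needs ⟨⟨e,⟨e,⟨e,t⟩⟩⟩,t⟩; α needs e; neither fits.
ζ — combines: ζ : ⟨⟨⟨⟨e,⟨e,⟨e,t⟩⟩⟩,t⟩,⟨t,e⟩⟩,e⟩ takes χ : ⟨⟨⟨e,⟨e,⟨e,t⟩⟩⟩,t⟩,⟨t,e⟩⟩ as argument, giving e.
δ : ⟨t,t⟩ — χ needs ⟨⟨e,⟨e,⟨e,t⟩⟩⟩,t⟩; δ needs t; neither fits.
ψ : ⟨t,⟨t,e⟩⟩ — χ needs ⟨⟨e,⟨e,⟨e,t⟩⟩⟩,t⟩; ψ needs t; neither fits.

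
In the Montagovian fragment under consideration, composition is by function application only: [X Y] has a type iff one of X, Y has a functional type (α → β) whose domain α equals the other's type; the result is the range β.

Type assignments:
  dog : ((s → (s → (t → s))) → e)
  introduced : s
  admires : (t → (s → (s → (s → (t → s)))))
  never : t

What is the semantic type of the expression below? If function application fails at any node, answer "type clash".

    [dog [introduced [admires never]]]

[admires never]: (t → (s → (s → (s → (t → s))))) applied to t yields (s → (s → (s → (t → s)))).
[introduced [admires never]]: (s → (s → (s → (t → s)))) applied to s yields (s → (s → (t → s))).
[dog [introduced [admires never]]]: ((s → (s → (t → s))) → e) applied to (s → (s → (t → s))) yields e.

e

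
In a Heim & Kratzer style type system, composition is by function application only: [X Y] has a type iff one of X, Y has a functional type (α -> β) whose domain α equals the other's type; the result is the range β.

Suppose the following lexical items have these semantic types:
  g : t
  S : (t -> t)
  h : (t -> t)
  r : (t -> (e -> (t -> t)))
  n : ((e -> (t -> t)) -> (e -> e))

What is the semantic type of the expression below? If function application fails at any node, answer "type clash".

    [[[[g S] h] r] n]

[g S]: S is (t -> t), g is t; result t.
[[g S] h]: h is (t -> t), [g S] is t; result t.
[[[g S] h] r]: r is (t -> (e -> (t -> t))), [[g S] h] is t; result (e -> (t -> t)).
[[[[g S] h] r] n]: n is ((e -> (t -> t)) -> (e -> e)), [[[g S] h] r] is (e -> (t -> t)); result (e -> e).

(e -> e)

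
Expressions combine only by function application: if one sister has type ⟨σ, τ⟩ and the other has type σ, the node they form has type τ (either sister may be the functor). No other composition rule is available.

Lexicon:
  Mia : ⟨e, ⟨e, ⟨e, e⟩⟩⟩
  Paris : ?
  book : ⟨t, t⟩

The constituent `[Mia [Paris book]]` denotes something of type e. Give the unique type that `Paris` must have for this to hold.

⟨⟨t, t⟩, ⟨⟨e, ⟨e, ⟨e, e⟩⟩⟩, e⟩⟩

[Mia [Paris book]] is required to be e. Mia : ⟨e, ⟨e, ⟨e, e⟩⟩⟩ cannot yield e as functor, so [Paris book] : ⟨⟨e, ⟨e, ⟨e, e⟩⟩⟩, e⟩.
[Paris book] is required to be ⟨⟨e, ⟨e, ⟨e, e⟩⟩⟩, e⟩. book : ⟨t, t⟩ cannot yield ⟨⟨e, ⟨e, ⟨e, e⟩⟩⟩, e⟩ as functor, so Paris : ⟨⟨t, t⟩, ⟨⟨e, ⟨e, ⟨e, e⟩⟩⟩, e⟩⟩.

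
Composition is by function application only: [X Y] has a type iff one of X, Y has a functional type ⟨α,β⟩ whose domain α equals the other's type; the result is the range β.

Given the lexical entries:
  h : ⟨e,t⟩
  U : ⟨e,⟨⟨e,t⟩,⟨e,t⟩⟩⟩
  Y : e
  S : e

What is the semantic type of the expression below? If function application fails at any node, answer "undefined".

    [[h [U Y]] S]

[U Y]: ⟨e,⟨⟨e,t⟩,⟨e,t⟩⟩⟩ applied to e yields ⟨⟨e,t⟩,⟨e,t⟩⟩.
[h [U Y]]: ⟨⟨e,t⟩,⟨e,t⟩⟩ applied to ⟨e,t⟩ yields ⟨e,t⟩.
[[h [U Y]] S]: ⟨e,t⟩ applied to e yields t.

t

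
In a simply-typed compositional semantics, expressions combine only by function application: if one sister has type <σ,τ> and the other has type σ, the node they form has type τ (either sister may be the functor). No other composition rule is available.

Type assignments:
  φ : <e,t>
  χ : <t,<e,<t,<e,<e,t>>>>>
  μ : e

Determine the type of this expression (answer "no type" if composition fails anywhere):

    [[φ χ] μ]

no type

At [φ χ]: neither <e,t> nor <t,<e,<t,<e,<e,t>>>>> can take the other as argument; the node is ill-typed.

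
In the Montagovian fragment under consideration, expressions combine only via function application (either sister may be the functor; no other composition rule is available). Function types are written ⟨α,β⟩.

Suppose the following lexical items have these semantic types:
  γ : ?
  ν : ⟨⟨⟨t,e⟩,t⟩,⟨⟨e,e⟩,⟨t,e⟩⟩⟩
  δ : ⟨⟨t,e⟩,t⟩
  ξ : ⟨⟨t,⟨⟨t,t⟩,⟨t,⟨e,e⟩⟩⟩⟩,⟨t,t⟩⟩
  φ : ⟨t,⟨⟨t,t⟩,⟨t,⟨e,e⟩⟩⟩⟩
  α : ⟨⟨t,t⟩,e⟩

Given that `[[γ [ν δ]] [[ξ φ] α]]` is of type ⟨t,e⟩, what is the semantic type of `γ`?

⟨⟨⟨e,e⟩,⟨t,e⟩⟩,⟨e,⟨t,e⟩⟩⟩

For [[γ [ν δ]] [[ξ φ] α]] to have type ⟨t,e⟩ with [[ξ φ] α] of type e, [γ [ν δ]] must be the function: [γ [ν δ]] : ⟨e,⟨t,e⟩⟩.
For [γ [ν δ]] to have type ⟨e,⟨t,e⟩⟩ with [ν δ] of type ⟨⟨e,e⟩,⟨t,e⟩⟩, γ must be the function: γ : ⟨⟨⟨e,e⟩,⟨t,e⟩⟩,⟨e,⟨t,e⟩⟩⟩.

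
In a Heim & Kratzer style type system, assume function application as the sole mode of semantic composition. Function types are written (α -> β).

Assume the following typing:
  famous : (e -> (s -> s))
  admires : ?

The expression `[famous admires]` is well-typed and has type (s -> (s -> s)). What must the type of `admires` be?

((e -> (s -> s)) -> (s -> (s -> s)))

At [famous admires] (required: (s -> (s -> s))): famous is (e -> (s -> s)), which is not a function with range (s -> (s -> s)); hence admires is the functor — type ((e -> (s -> s)) -> (s -> (s -> s))).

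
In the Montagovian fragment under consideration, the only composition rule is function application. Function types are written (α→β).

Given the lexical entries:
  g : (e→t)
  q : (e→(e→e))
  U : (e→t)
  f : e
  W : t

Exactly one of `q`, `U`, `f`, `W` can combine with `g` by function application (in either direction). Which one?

f

q : (e→(e→e)) — does not combine with g.
U : (e→t) — does not combine with g.
f — combines: g : (e→t) takes f : e as argument, giving t.
W : t — does not combine with g.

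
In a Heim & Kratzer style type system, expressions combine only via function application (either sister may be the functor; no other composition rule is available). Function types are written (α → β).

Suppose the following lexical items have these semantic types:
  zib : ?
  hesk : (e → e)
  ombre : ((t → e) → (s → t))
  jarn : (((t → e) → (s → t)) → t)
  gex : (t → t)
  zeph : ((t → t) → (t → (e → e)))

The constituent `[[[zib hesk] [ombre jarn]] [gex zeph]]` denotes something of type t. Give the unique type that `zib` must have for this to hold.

((e → e) → (t → ((t → (e → e)) → t)))

For [[[zib hesk] [ombre jarn]] [gex zeph]] to have type t with [gex zeph] of type (t → (e → e)), [[zib hesk] [ombre jarn]] must be the function: [[zib hesk] [ombre jarn]] : ((t → (e → e)) → t).
For [[zib hesk] [ombre jarn]] to have type ((t → (e → e)) → t) with [ombre jarn] of type t, [zib hesk] must be the function: [zib hesk] : (t → ((t → (e → e)) → t)).
For [zib hesk] to have type (t → ((t → (e → e)) → t)) with hesk of type (e → e), zib must be the function: zib : ((e → e) → (t → ((t → (e → e)) → t))).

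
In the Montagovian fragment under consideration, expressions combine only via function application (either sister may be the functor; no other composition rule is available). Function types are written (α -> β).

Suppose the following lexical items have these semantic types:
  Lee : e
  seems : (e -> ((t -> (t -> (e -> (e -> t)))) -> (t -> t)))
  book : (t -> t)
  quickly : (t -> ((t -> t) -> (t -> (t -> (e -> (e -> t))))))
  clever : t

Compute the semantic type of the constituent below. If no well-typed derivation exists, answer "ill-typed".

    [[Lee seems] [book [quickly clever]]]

(t -> t)

[Lee seems]: (e -> ((t -> (t -> (e -> (e -> t)))) -> (t -> t))) applied to e yields ((t -> (t -> (e -> (e -> t)))) -> (t -> t)).
[quickly clever]: (t -> ((t -> t) -> (t -> (t -> (e -> (e -> t)))))) applied to t yields ((t -> t) -> (t -> (t -> (e -> (e -> t))))).
[book [quickly clever]]: ((t -> t) -> (t -> (t -> (e -> (e -> t))))) applied to (t -> t) yields (t -> (t -> (e -> (e -> t)))).
[[Lee seems] [book [quickly clever]]]: ((t -> (t -> (e -> (e -> t)))) -> (t -> t)) applied to (t -> (t -> (e -> (e -> t)))) yields (t -> t).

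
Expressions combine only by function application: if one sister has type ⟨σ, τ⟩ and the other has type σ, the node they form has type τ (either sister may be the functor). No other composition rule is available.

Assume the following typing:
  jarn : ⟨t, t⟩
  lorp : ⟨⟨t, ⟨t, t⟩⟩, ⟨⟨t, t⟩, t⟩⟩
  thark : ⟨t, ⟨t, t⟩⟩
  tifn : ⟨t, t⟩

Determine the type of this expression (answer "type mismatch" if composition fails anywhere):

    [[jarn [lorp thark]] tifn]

At [lorp thark], lorp : ⟨⟨t, ⟨t, t⟩⟩, ⟨⟨t, t⟩, t⟩⟩ takes thark : ⟨t, ⟨t, t⟩⟩, giving ⟨⟨t, t⟩, t⟩.
At [jarn [lorp thark]], [lorp thark] : ⟨⟨t, t⟩, t⟩ takes jarn : ⟨t, t⟩, giving t.
At [[jarn [lorp thark]] tifn], tifn : ⟨t, t⟩ takes [jarn [lorp thark]] : t, giving t.

t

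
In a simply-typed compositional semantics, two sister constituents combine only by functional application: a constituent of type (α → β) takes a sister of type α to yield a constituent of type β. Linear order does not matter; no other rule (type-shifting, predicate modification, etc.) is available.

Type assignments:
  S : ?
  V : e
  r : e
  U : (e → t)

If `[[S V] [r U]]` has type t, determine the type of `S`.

(e → (t → t))

[[S V] [r U]] must have type t. The sister [r U] has type t; that is not a function onto t, so [S V] must be the functor, of type (t → t).
[S V] must have type (t → t). The sister V has type e; that is not a function onto (t → t), so S must be the functor, of type (e → (t → t)).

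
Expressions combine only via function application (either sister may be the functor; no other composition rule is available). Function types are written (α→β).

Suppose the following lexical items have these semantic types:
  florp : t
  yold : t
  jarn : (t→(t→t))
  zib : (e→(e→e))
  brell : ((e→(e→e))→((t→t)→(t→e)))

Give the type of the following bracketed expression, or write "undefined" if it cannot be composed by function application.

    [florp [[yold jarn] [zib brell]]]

e

[yold jarn]: functor jarn : (t→(t→t)), argument yold : t; result (t→t).
[zib brell]: functor brell : ((e→(e→e))→((t→t)→(t→e))), argument zib : (e→(e→e)); result ((t→t)→(t→e)).
[[yold jarn] [zib brell]]: functor [zib brell] : ((t→t)→(t→e)), argument [yold jarn] : (t→t); result (t→e).
[florp [[yold jarn] [zib brell]]]: functor [[yold jarn] [zib brell]] : (t→e), argument florp : t; result e.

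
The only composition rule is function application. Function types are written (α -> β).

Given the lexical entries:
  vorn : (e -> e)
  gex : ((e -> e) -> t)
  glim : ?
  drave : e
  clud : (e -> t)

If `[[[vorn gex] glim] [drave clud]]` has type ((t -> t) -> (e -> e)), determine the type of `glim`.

[[[vorn gex] glim] [drave clud]] is required to be ((t -> t) -> (e -> e)). [drave clud] : t cannot yield ((t -> t) -> (e -> e)) as functor, so [[vorn gex] glim] : (t -> ((t -> t) -> (e -> e))).
[[vorn gex] glim] is required to be (t -> ((t -> t) -> (e -> e))). [vorn gex] : t cannot yield (t -> ((t -> t) -> (e -> e))) as functor, so glim : (t -> (t -> ((t -> t) -> (e -> e)))).

(t -> (t -> ((t -> t) -> (e -> e))))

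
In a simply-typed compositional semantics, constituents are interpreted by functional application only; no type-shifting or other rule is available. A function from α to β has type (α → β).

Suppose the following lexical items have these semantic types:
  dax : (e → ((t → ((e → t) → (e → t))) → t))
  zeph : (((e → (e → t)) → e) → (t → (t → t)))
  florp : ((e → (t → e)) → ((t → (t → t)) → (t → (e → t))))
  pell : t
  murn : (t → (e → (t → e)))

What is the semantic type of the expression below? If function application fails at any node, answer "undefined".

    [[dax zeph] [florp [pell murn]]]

undefined

[dax zeph]: (e → ((t → ((e → t) → (e → t))) → t)) with (((e → (e → t)) → e) → (t → (t → t))) — neither is a function whose domain matches the other; composition fails here.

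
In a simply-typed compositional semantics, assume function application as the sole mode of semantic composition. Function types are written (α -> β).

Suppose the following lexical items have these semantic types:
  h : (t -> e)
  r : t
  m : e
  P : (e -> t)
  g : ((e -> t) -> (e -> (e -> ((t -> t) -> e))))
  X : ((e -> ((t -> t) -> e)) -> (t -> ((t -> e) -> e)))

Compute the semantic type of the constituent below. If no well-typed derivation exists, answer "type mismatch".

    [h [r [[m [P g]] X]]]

[P g]: g is ((e -> t) -> (e -> (e -> ((t -> t) -> e)))), P is (e -> t); result (e -> (e -> ((t -> t) -> e))).
[m [P g]]: [P g] is (e -> (e -> ((t -> t) -> e))), m is e; result (e -> ((t -> t) -> e)).
[[m [P g]] X]: X is ((e -> ((t -> t) -> e)) -> (t -> ((t -> e) -> e))), [m [P g]] is (e -> ((t -> t) -> e)); result (t -> ((t -> e) -> e)).
[r [[m [P g]] X]]: [[m [P g]] X] is (t -> ((t -> e) -> e)), r is t; result ((t -> e) -> e).
[h [r [[m [P g]] X]]]: [r [[m [P g]] X]] is ((t -> e) -> e), h is (t -> e); result e.

e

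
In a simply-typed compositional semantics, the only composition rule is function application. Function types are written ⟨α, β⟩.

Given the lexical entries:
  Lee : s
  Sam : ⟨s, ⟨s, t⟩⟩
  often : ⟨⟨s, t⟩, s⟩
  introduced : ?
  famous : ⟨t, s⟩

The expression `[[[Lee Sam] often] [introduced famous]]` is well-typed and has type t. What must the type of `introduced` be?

[[[Lee Sam] often] [introduced famous]] is required to be t. [[Lee Sam] often] : s cannot yield t as functor, so [introduced famous] : ⟨s, t⟩.
[introduced famous] is required to be ⟨s, t⟩. famous : ⟨t, s⟩ cannot yield ⟨s, t⟩ as functor, so introduced : ⟨⟨t, s⟩, ⟨s, t⟩⟩.

⟨⟨t, s⟩, ⟨s, t⟩⟩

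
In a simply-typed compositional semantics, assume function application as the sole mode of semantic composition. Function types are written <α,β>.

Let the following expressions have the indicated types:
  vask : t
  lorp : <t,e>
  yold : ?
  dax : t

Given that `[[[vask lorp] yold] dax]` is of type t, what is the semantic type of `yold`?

For [[[vask lorp] yold] dax] to have type t with dax of type t, [[vask lorp] yold] must be the function: [[vask lorp] yold] : <t,t>.
For [[vask lorp] yold] to have type <t,t> with [vask lorp] of type e, yold must be the function: yold : <e,<t,t>>.

<e,<t,t>>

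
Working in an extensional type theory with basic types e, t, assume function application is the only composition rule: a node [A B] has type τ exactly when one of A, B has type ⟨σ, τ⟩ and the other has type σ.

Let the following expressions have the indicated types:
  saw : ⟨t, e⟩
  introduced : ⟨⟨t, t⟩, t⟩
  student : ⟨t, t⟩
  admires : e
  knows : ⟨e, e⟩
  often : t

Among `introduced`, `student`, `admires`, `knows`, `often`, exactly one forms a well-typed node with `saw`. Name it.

introduced : ⟨⟨t, t⟩, t⟩ — neither side's domain matches the other.
student : ⟨t, t⟩ — neither side's domain matches the other.
admires : e — neither side's domain matches the other.
knows : ⟨e, e⟩ — neither side's domain matches the other.
often — combines: saw : ⟨t, e⟩ takes often : t as argument, giving e.

often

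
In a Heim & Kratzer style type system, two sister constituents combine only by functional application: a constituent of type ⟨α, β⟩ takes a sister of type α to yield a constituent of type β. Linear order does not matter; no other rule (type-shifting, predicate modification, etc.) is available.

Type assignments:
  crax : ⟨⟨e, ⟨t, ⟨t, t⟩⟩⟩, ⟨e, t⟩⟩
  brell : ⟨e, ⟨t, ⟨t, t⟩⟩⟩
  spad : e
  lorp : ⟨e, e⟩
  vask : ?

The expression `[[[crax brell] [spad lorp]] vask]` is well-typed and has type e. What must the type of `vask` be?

⟨t, e⟩

At [[[crax brell] [spad lorp]] vask] (required: e): [[crax brell] [spad lorp]] is t, which is not a function with range e; hence vask is the functor — type ⟨t, e⟩.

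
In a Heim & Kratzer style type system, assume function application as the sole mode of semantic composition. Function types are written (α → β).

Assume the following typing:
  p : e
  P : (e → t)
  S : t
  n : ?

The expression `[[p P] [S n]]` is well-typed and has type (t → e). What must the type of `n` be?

At [[p P] [S n]] (required: (t → e)): [p P] is t, which is not a function with range (t → e); hence [S n] is the functor — type (t → (t → e)).
At [S n] (required: (t → (t → e))): S is t, which is not a function with range (t → (t → e)); hence n is the functor — type (t → (t → (t → e))).

(t → (t → (t → e)))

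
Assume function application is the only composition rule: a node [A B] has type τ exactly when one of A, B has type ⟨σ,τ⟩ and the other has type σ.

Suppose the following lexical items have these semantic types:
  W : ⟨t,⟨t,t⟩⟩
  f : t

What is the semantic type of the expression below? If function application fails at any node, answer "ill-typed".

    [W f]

[W f]: functor W : ⟨t,⟨t,t⟩⟩, argument f : t; result ⟨t,t⟩.

⟨t,t⟩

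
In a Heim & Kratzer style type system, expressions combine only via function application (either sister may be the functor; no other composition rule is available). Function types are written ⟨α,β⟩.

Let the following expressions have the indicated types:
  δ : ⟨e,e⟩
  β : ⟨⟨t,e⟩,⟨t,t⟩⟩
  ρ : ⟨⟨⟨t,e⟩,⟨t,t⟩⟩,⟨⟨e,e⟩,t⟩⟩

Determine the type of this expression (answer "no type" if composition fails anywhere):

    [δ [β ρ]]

t

[β ρ] — ρ of type ⟨⟨⟨t,e⟩,⟨t,t⟩⟩,⟨⟨e,e⟩,t⟩⟩ combines with β of type ⟨⟨t,e⟩,⟨t,t⟩⟩: type ⟨⟨e,e⟩,t⟩.
[δ [β ρ]] — [β ρ] of type ⟨⟨e,e⟩,t⟩ combines with δ of type ⟨e,e⟩: type t.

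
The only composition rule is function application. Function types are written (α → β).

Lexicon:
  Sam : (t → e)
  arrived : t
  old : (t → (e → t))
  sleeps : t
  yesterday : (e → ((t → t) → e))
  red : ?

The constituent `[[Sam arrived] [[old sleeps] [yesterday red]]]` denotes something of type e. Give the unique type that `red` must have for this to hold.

((e → ((t → t) → e)) → ((e → t) → (e → e)))

[[Sam arrived] [[old sleeps] [yesterday red]]] must have type e. The sister [Sam arrived] has type e; that is not a function onto e, so [[old sleeps] [yesterday red]] must be the functor, of type (e → e).
[[old sleeps] [yesterday red]] must have type (e → e). The sister [old sleeps] has type (e → t); that is not a function onto (e → e), so [yesterday red] must be the functor, of type ((e → t) → (e → e)).
[yesterday red] must have type ((e → t) → (e → e)). The sister yesterday has type (e → ((t → t) → e)); that is not a function onto ((e → t) → (e → e)), so red must be the functor, of type ((e → ((t → t) → e)) → ((e → t) → (e → e))).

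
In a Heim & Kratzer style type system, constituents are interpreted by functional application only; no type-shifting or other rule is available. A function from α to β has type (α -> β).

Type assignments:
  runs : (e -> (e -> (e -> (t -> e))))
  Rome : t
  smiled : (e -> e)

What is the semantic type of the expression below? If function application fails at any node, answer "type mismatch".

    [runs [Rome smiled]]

type mismatch

At [Rome smiled]: neither t nor (e -> e) can take the other as argument; the node is ill-typed.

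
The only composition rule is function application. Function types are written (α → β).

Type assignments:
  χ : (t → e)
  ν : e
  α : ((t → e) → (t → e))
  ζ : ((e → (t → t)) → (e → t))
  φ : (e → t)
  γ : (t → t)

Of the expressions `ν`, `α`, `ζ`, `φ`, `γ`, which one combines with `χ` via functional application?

ν : e — χ needs t; ν needs nothing (atomic); neither fits.
α — combines: α : ((t → e) → (t → e)) takes χ : (t → e) as argument, giving (t → e).
ζ : ((e → (t → t)) → (e → t)) — χ needs t; ζ needs (e → (t → t)); neither fits.
φ : (e → t) — χ needs t; φ needs e; neither fits.
γ : (t → t) — χ needs t; γ needs t; neither fits.

α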